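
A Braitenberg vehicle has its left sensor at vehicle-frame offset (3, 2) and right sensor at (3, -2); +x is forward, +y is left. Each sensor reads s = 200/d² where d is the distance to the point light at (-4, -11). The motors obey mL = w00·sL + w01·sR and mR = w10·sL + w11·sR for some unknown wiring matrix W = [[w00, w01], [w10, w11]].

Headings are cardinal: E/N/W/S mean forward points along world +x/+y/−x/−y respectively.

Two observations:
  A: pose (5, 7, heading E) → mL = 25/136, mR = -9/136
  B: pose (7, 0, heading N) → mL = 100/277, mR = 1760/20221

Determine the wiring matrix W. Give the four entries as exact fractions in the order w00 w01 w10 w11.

obs A: pose=(5,7,E) → sL=25/68, sR=1/2, mL=25/136, mR=-9/136
obs B: pose=(7,0,N) → sL=200/277, sR=40/73, mL=100/277, mR=1760/20221
sensor matrix S = [[25/68, 1/2], [200/277, 40/73]]; det S = -54850/343757
solve [mL_A; mL_B] = S·[w00; w01] and [mR_A; mR_B] = S·[w10; w11]:
  w00 = 1/2, w01 = 0, w10 = 1/2, w11 = -1/2

1/2 0 1/2 -1/2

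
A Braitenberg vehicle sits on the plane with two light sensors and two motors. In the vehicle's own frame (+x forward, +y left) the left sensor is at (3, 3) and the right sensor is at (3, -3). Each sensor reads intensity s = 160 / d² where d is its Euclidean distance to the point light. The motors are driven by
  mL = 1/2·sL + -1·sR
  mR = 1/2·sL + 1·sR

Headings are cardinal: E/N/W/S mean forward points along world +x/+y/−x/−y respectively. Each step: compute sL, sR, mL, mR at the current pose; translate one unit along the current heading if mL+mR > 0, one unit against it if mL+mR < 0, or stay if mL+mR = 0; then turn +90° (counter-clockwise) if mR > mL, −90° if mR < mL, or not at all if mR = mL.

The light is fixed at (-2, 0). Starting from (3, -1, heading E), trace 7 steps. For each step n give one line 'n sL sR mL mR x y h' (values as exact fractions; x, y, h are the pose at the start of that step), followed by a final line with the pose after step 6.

0 40/17 2 -14/17 54/17 3 -1 E
1 160/13 32/17 944/221 1776/221 4 -1 N
2 80/9 80/9 -40/9 40/3 4 0 W
3 160/73 160/13 -10640/949 12720/949 3 0 S
4 40/17 2 -14/17 54/17 3 -1 E
5 160/13 32/17 944/221 1776/221 4 -1 N
6 80/9 80/9 -40/9 40/3 4 0 W
final 3 0 S

n=0: pose=(3,-1,E); sL=40/17, sR=2; mL=-14/17, mR=54/17; mL+mR=40/17 → advance +1; mR−mL=4 → turn +1·90°
n=1: pose=(4,-1,N); sL=160/13, sR=32/17; mL=944/221, mR=1776/221; mL+mR=160/13 → advance +1; mR−mL=64/17 → turn +1·90°
n=2: pose=(4,0,W); sL=80/9, sR=80/9; mL=-40/9, mR=40/3; mL+mR=80/9 → advance +1; mR−mL=160/9 → turn +1·90°
n=3: pose=(3,0,S); sL=160/73, sR=160/13; mL=-10640/949, mR=12720/949; mL+mR=160/73 → advance +1; mR−mL=320/13 → turn +1·90°
n=4: pose=(3,-1,E); sL=40/17, sR=2; mL=-14/17, mR=54/17; mL+mR=40/17 → advance +1; mR−mL=4 → turn +1·90°
n=5: pose=(4,-1,N); sL=160/13, sR=32/17; mL=944/221, mR=1776/221; mL+mR=160/13 → advance +1; mR−mL=64/17 → turn +1·90°
n=6: pose=(4,0,W); sL=80/9, sR=80/9; mL=-40/9, mR=40/3; mL+mR=80/9 → advance +1; mR−mL=160/9 → turn +1·90°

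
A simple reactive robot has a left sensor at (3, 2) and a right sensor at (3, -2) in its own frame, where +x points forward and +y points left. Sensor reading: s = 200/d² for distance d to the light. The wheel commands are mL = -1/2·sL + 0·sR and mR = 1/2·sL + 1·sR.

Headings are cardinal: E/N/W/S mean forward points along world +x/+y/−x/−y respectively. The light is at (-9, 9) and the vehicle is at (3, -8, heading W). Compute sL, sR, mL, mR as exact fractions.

left sensor world pos  = (0, -10); dL² = 442
right sensor world pos = (0, -6); dR² = 306
sL = 200/442 = 100/221
sR = 200/306 = 100/153
mL = -1/2·sL + 0·sR = -50/221
mR = 1/2·sL + 1·sR = 1750/1989

100/221 100/153 -50/221 1750/1989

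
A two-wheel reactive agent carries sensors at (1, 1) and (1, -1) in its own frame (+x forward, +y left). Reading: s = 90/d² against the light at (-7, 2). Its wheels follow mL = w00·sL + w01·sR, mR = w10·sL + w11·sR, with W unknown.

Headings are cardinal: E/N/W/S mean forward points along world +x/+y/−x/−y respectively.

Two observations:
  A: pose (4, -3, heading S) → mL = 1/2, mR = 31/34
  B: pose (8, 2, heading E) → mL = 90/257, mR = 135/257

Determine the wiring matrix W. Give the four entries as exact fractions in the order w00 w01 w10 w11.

1 0 1/2 1

obs A: pose=(4,-3,S) → sL=1/2, sR=45/68, mL=1/2, mR=31/34
obs B: pose=(8,2,E) → sL=90/257, sR=90/257, mL=90/257, mR=135/257
sensor matrix S = [[1/2, 45/68], [90/257, 90/257]]; det S = -495/8738
solve [mL_A; mL_B] = S·[w00; w01] and [mR_A; mR_B] = S·[w10; w11]:
  w00 = 1, w01 = 0, w10 = 1/2, w11 = 1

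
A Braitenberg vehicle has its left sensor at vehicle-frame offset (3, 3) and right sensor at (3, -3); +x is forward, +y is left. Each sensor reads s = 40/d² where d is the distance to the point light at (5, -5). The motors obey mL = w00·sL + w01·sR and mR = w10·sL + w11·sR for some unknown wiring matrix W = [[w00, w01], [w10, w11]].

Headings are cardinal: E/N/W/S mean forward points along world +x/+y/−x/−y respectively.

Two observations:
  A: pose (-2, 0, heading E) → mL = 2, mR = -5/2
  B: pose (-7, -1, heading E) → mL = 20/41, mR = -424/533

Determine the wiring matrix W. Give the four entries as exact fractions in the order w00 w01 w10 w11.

obs A: pose=(-2,0,E) → sL=1/2, sR=2, mL=2, mR=-5/2
obs B: pose=(-7,-1,E) → sL=4/13, sR=20/41, mL=20/41, mR=-424/533
sensor matrix S = [[1/2, 2], [4/13, 20/41]]; det S = -198/533
solve [mL_A; mL_B] = S·[w00; w01] and [mR_A; mR_B] = S·[w10; w11]:
  w00 = 0, w01 = 1, w10 = -1, w11 = -1

0 1 -1 -1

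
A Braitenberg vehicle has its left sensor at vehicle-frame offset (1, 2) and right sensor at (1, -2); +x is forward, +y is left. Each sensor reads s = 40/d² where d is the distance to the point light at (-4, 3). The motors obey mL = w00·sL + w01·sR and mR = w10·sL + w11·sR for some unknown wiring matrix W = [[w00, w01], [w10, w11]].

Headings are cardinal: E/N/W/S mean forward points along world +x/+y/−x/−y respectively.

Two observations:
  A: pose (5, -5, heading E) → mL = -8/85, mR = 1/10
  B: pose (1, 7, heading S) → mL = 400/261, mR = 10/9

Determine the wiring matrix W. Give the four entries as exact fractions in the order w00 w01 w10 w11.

-1 1 0 1/2

obs A: pose=(5,-5,E) → sL=5/17, sR=1/5, mL=-8/85, mR=1/10
obs B: pose=(1,7,S) → sL=20/29, sR=20/9, mL=400/261, mR=10/9
sensor matrix S = [[5/17, 1/5], [20/29, 20/9]]; det S = 2288/4437
solve [mL_A; mL_B] = S·[w00; w01] and [mR_A; mR_B] = S·[w10; w11]:
  w00 = -1, w01 = 1, w10 = 0, w11 = 1/2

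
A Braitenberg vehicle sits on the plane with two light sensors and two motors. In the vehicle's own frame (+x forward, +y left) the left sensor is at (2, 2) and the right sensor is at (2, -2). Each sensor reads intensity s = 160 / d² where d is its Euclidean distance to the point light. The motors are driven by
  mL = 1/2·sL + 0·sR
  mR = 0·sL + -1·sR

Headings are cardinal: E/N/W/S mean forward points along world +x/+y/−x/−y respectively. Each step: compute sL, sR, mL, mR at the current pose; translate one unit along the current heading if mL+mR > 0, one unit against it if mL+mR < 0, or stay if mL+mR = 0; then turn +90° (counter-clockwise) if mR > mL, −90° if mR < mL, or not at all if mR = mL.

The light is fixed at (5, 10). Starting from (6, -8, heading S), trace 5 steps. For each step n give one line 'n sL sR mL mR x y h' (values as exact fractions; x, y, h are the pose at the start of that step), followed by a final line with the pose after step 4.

n=0: pose=(6,-8,S); sL=160/409, sR=160/401; mL=80/409, mR=-160/401; mL+mR=-33360/164009 → advance -1; mR−mL=-97520/164009 → turn -1·90°
n=1: pose=(6,-7,W); sL=80/181, sR=80/113; mL=40/181, mR=-80/113; mL+mR=-9960/20453 → advance -1; mR−mL=-19000/20453 → turn -1·90°
n=2: pose=(7,-7,N); sL=32/45, sR=160/241; mL=16/45, mR=-160/241; mL+mR=-3344/10845 → advance -1; mR−mL=-11056/10845 → turn -1·90°
n=3: pose=(7,-8,E); sL=10/17, sR=5/13; mL=5/17, mR=-5/13; mL+mR=-20/221 → advance -1; mR−mL=-150/221 → turn -1·90°
n=4: pose=(6,-8,S); sL=160/409, sR=160/401; mL=80/409, mR=-160/401; mL+mR=-33360/164009 → advance -1; mR−mL=-97520/164009 → turn -1·90°

0 160/409 160/401 80/409 -160/401 6 -8 S
1 80/181 80/113 40/181 -80/113 6 -7 W
2 32/45 160/241 16/45 -160/241 7 -7 N
3 10/17 5/13 5/17 -5/13 7 -8 E
4 160/409 160/401 80/409 -160/401 6 -8 S
final 6 -7 W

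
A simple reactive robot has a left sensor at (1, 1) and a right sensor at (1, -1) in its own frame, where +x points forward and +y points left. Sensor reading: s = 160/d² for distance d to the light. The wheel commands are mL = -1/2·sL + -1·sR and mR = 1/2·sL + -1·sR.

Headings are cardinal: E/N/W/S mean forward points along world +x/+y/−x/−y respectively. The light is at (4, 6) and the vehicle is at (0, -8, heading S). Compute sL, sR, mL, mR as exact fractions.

80/117 16/25 -2872/2925 -872/2925

left sensor world pos  = (1, -9); dL² = 234
right sensor world pos = (-1, -9); dR² = 250
sL = 160/234 = 80/117
sR = 160/250 = 16/25
mL = -1/2·sL + -1·sR = -2872/2925
mR = 1/2·sL + -1·sR = -872/2925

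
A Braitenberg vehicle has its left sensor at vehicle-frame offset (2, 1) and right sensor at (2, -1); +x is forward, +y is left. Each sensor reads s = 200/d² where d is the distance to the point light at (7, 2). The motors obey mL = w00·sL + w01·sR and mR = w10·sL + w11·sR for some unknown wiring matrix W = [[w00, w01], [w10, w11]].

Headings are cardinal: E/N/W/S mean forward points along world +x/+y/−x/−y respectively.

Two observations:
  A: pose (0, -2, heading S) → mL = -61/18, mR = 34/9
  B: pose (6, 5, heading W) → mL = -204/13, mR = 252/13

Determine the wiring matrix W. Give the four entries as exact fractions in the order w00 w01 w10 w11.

-1/2 -1 1 1/2

obs A: pose=(0,-2,S) → sL=25/9, sR=2, mL=-61/18, mR=34/9
obs B: pose=(6,5,W) → sL=200/13, sR=8, mL=-204/13, mR=252/13
sensor matrix S = [[25/9, 2], [200/13, 8]]; det S = -1000/117
solve [mL_A; mL_B] = S·[w00; w01] and [mR_A; mR_B] = S·[w10; w11]:
  w00 = -1/2, w01 = -1, w10 = 1, w11 = 1/2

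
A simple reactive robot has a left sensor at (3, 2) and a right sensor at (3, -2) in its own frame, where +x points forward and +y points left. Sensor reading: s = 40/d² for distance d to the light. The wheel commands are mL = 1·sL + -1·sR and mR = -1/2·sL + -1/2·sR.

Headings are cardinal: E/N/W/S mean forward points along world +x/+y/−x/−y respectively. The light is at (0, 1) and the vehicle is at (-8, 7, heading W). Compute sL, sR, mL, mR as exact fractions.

left sensor world pos  = (-11, 5); dL² = 137
right sensor world pos = (-11, 9); dR² = 185
sL = 40/137 = 40/137
sR = 40/185 = 8/37
mL = 1·sL + -1·sR = 384/5069
mR = -1/2·sL + -1/2·sR = -1288/5069

40/137 8/37 384/5069 -1288/5069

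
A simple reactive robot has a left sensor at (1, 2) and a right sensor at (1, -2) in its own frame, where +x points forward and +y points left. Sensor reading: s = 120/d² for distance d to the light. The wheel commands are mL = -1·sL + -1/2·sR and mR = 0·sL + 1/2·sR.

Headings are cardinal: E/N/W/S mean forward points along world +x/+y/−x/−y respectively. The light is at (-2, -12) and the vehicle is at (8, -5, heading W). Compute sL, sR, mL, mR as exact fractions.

60/53 20/27 -2150/1431 10/27

left sensor world pos  = (7, -7); dL² = 106
right sensor world pos = (7, -3); dR² = 162
sL = 120/106 = 60/53
sR = 120/162 = 20/27
mL = -1·sL + -1/2·sR = -2150/1431
mR = 0·sL + 1/2·sR = 10/27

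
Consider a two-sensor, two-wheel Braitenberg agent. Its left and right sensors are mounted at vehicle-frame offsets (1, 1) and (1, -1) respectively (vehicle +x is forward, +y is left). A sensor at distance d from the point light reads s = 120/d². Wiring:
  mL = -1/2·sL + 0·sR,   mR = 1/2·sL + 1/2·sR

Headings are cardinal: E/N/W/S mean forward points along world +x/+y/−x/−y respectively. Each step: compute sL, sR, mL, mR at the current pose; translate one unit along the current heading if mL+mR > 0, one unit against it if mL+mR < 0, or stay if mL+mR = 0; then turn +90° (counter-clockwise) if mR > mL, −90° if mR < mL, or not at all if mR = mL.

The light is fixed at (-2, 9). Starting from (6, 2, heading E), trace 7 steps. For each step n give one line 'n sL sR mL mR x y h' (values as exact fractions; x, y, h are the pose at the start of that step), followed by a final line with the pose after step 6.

n=0: pose=(6,2,E); sL=40/39, sR=24/29; mL=-20/39, mR=1048/1131; mL+mR=12/29 → advance +1; mR−mL=1628/1131 → turn +1·90°
n=1: pose=(7,2,N); sL=6/5, sR=15/17; mL=-3/5, mR=177/170; mL+mR=15/34 → advance +1; mR−mL=279/170 → turn +1·90°
n=2: pose=(7,3,W); sL=120/113, sR=120/89; mL=-60/113, mR=12120/10057; mL+mR=60/89 → advance +1; mR−mL=17460/10057 → turn +1·90°
n=3: pose=(6,3,S); sL=12/13, sR=60/49; mL=-6/13, mR=684/637; mL+mR=30/49 → advance +1; mR−mL=978/637 → turn +1·90°
n=4: pose=(6,2,E); sL=40/39, sR=24/29; mL=-20/39, mR=1048/1131; mL+mR=12/29 → advance +1; mR−mL=1628/1131 → turn +1·90°
n=5: pose=(7,2,N); sL=6/5, sR=15/17; mL=-3/5, mR=177/170; mL+mR=15/34 → advance +1; mR−mL=279/170 → turn +1·90°
n=6: pose=(7,3,W); sL=120/113, sR=120/89; mL=-60/113, mR=12120/10057; mL+mR=60/89 → advance +1; mR−mL=17460/10057 → turn +1·90°

0 40/39 24/29 -20/39 1048/1131 6 2 E
1 6/5 15/17 -3/5 177/170 7 2 N
2 120/113 120/89 -60/113 12120/10057 7 3 W
3 12/13 60/49 -6/13 684/637 6 3 S
4 40/39 24/29 -20/39 1048/1131 6 2 E
5 6/5 15/17 -3/5 177/170 7 2 N
6 120/113 120/89 -60/113 12120/10057 7 3 W
final 6 3 S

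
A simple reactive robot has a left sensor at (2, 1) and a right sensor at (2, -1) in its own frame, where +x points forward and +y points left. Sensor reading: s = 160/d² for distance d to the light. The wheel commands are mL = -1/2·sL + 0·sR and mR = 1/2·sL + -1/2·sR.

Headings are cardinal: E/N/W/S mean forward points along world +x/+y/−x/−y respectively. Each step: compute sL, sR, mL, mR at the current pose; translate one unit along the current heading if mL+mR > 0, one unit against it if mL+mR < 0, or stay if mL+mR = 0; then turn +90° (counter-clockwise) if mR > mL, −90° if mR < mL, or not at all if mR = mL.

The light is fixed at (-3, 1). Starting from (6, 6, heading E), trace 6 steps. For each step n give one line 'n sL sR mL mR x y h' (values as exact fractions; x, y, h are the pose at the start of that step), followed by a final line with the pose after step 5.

0 160/157 160/137 -80/157 -1600/21509 6 6 E
1 80/49 16/13 -40/49 128/637 5 6 N
2 32/9 160/61 -16/9 256/549 5 5 W
3 20/13 40/17 -10/13 -90/221 6 5 S
4 160/157 160/137 -80/157 -1600/21509 6 6 E
5 80/49 16/13 -40/49 128/637 5 6 N
final 5 5 W

n=0: pose=(6,6,E); sL=160/157, sR=160/137; mL=-80/157, mR=-1600/21509; mL+mR=-80/137 → advance -1; mR−mL=9360/21509 → turn +1·90°
n=1: pose=(5,6,N); sL=80/49, sR=16/13; mL=-40/49, mR=128/637; mL+mR=-8/13 → advance -1; mR−mL=648/637 → turn +1·90°
n=2: pose=(5,5,W); sL=32/9, sR=160/61; mL=-16/9, mR=256/549; mL+mR=-80/61 → advance -1; mR−mL=1232/549 → turn +1·90°
n=3: pose=(6,5,S); sL=20/13, sR=40/17; mL=-10/13, mR=-90/221; mL+mR=-20/17 → advance -1; mR−mL=80/221 → turn +1·90°
n=4: pose=(6,6,E); sL=160/157, sR=160/137; mL=-80/157, mR=-1600/21509; mL+mR=-80/137 → advance -1; mR−mL=9360/21509 → turn +1·90°
n=5: pose=(5,6,N); sL=80/49, sR=16/13; mL=-40/49, mR=128/637; mL+mR=-8/13 → advance -1; mR−mL=648/637 → turn +1·90°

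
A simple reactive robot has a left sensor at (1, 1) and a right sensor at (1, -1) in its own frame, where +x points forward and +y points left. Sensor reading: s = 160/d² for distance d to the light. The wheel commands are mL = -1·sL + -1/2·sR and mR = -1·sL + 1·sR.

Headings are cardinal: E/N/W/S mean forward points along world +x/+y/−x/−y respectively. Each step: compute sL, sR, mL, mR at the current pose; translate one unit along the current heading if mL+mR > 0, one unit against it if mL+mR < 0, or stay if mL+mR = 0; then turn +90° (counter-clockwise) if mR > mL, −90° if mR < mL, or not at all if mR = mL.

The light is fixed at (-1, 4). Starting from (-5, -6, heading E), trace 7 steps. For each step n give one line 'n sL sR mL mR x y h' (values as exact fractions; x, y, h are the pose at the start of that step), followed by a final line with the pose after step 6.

0 16/9 16/13 -280/117 -64/117 -5 -6 E
1 160/117 160/97 -24880/11349 3200/11349 -6 -6 N
2 8/9 20/17 -226/153 44/153 -6 -7 W
3 160/153 160/169 -39280/25857 -2560/25857 -5 -7 S
4 16/9 16/13 -280/117 -64/117 -5 -6 E
5 160/117 160/97 -24880/11349 3200/11349 -6 -6 N
6 8/9 20/17 -226/153 44/153 -6 -7 W
final -5 -7 S

n=0: pose=(-5,-6,E); sL=16/9, sR=16/13; mL=-280/117, mR=-64/117; mL+mR=-344/117 → advance -1; mR−mL=24/13 → turn +1·90°
n=1: pose=(-6,-6,N); sL=160/117, sR=160/97; mL=-24880/11349, mR=3200/11349; mL+mR=-21680/11349 → advance -1; mR−mL=240/97 → turn +1·90°
n=2: pose=(-6,-7,W); sL=8/9, sR=20/17; mL=-226/153, mR=44/153; mL+mR=-182/153 → advance -1; mR−mL=30/17 → turn +1·90°
n=3: pose=(-5,-7,S); sL=160/153, sR=160/169; mL=-39280/25857, mR=-2560/25857; mL+mR=-41840/25857 → advance -1; mR−mL=240/169 → turn +1·90°
n=4: pose=(-5,-6,E); sL=16/9, sR=16/13; mL=-280/117, mR=-64/117; mL+mR=-344/117 → advance -1; mR−mL=24/13 → turn +1·90°
n=5: pose=(-6,-6,N); sL=160/117, sR=160/97; mL=-24880/11349, mR=3200/11349; mL+mR=-21680/11349 → advance -1; mR−mL=240/97 → turn +1·90°
n=6: pose=(-6,-7,W); sL=8/9, sR=20/17; mL=-226/153, mR=44/153; mL+mR=-182/153 → advance -1; mR−mL=30/17 → turn +1·90°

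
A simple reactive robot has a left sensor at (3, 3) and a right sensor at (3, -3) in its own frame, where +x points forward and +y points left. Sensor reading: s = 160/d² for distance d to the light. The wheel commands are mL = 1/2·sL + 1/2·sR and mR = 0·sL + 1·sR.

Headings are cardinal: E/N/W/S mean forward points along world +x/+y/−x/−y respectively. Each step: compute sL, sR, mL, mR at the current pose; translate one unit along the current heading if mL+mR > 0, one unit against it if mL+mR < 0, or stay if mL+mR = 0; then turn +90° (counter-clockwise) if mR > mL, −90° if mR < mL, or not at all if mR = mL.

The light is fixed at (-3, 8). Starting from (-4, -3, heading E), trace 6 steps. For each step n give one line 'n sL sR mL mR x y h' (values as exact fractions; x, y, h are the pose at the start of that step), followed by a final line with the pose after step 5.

n=0: pose=(-4,-3,E); sL=40/17, sR=4/5; mL=134/85, mR=4/5; mL+mR=202/85 → advance +1; mR−mL=-66/85 → turn -1·90°
n=1: pose=(-3,-3,S); sL=32/41, sR=32/41; mL=32/41, mR=32/41; mL+mR=64/41 → advance +1; mR−mL=0 → turn +0·90°
n=2: pose=(-3,-4,S); sL=80/117, sR=80/117; mL=80/117, mR=80/117; mL+mR=160/117 → advance +1; mR−mL=0 → turn +0·90°
n=3: pose=(-3,-5,S); sL=32/53, sR=32/53; mL=32/53, mR=32/53; mL+mR=64/53 → advance +1; mR−mL=0 → turn +0·90°
n=4: pose=(-3,-6,S); sL=80/149, sR=80/149; mL=80/149, mR=80/149; mL+mR=160/149 → advance +1; mR−mL=0 → turn +0·90°
n=5: pose=(-3,-7,S); sL=160/333, sR=160/333; mL=160/333, mR=160/333; mL+mR=320/333 → advance +1; mR−mL=0 → turn +0·90°

0 40/17 4/5 134/85 4/5 -4 -3 E
1 32/41 32/41 32/41 32/41 -3 -3 S
2 80/117 80/117 80/117 80/117 -3 -4 S
3 32/53 32/53 32/53 32/53 -3 -5 S
4 80/149 80/149 80/149 80/149 -3 -6 S
5 160/333 160/333 160/333 160/333 -3 -7 S
final -3 -8 S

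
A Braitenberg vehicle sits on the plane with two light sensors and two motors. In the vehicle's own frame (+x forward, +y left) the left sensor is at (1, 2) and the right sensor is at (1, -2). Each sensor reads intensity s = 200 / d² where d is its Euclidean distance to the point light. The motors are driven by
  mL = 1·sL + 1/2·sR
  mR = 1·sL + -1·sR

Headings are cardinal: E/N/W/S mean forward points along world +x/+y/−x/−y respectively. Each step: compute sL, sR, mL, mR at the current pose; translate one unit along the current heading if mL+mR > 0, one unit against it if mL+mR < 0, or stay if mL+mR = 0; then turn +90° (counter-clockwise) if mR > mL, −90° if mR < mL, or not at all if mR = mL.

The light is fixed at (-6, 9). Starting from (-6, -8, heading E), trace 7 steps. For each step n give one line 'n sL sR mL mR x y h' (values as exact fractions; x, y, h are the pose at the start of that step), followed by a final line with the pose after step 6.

n=0: pose=(-6,-8,E); sL=100/113, sR=100/181; mL=23750/20453, mR=6800/20453; mL+mR=30550/20453 → advance +1; mR−mL=-150/181 → turn -1·90°
n=1: pose=(-5,-8,S); sL=200/333, sR=8/13; mL=3932/4329, mR=-64/4329; mL+mR=3868/4329 → advance +1; mR−mL=-12/13 → turn -1·90°
n=2: pose=(-5,-9,W); sL=1/2, sR=25/32; mL=57/64, mR=-9/32; mL+mR=39/64 → advance +1; mR−mL=-75/64 → turn -1·90°
n=3: pose=(-6,-9,N); sL=200/293, sR=200/293; mL=300/293, mR=0; mL+mR=300/293 → advance +1; mR−mL=-300/293 → turn -1·90°
n=4: pose=(-6,-8,E); sL=100/113, sR=100/181; mL=23750/20453, mR=6800/20453; mL+mR=30550/20453 → advance +1; mR−mL=-150/181 → turn -1·90°
n=5: pose=(-5,-8,S); sL=200/333, sR=8/13; mL=3932/4329, mR=-64/4329; mL+mR=3868/4329 → advance +1; mR−mL=-12/13 → turn -1·90°
n=6: pose=(-5,-9,W); sL=1/2, sR=25/32; mL=57/64, mR=-9/32; mL+mR=39/64 → advance +1; mR−mL=-75/64 → turn -1·90°

0 100/113 100/181 23750/20453 6800/20453 -6 -8 E
1 200/333 8/13 3932/4329 -64/4329 -5 -8 S
2 1/2 25/32 57/64 -9/32 -5 -9 W
3 200/293 200/293 300/293 0 -6 -9 N
4 100/113 100/181 23750/20453 6800/20453 -6 -8 E
5 200/333 8/13 3932/4329 -64/4329 -5 -8 S
6 1/2 25/32 57/64 -9/32 -5 -9 W
final -6 -9 N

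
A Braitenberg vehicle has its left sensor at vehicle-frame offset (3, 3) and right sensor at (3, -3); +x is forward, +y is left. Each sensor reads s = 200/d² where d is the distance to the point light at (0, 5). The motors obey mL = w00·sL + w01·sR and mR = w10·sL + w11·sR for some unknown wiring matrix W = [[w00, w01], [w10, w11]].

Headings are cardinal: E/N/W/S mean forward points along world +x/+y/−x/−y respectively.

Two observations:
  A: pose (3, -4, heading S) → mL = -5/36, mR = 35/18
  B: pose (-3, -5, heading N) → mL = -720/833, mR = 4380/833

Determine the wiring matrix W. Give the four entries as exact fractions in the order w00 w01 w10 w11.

obs A: pose=(3,-4,S) → sL=10/9, sR=25/18, mL=-5/36, mR=35/18
obs B: pose=(-3,-5,N) → sL=40/17, sR=200/49, mL=-720/833, mR=4380/833
sensor matrix S = [[10/9, 25/18], [40/17, 200/49]]; det S = 9500/7497
solve [mL_A; mL_B] = S·[w00; w01] and [mR_A; mR_B] = S·[w10; w11]:
  w00 = 1/2, w01 = -1/2, w10 = 1/2, w11 = 1

1/2 -1/2 1/2 1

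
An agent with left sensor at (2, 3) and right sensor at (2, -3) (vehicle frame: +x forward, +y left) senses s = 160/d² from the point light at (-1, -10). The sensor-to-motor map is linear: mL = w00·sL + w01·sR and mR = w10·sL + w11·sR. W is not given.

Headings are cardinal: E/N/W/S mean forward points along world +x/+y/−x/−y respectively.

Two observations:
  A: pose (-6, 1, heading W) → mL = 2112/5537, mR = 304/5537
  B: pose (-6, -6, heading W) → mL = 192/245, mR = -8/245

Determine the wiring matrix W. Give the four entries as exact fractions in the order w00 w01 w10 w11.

obs A: pose=(-6,1,W) → sL=160/113, sR=32/49, mL=2112/5537, mR=304/5537
obs B: pose=(-6,-6,W) → sL=16/5, sR=80/49, mL=192/245, mR=-8/245
sensor matrix S = [[160/113, 32/49], [16/5, 80/49]]; det S = 6144/27685
solve [mL_A; mL_B] = S·[w00; w01] and [mR_A; mR_B] = S·[w10; w11]:
  w00 = 1/2, w01 = -1/2, w10 = 1/2, w11 = -1

1/2 -1/2 1/2 -1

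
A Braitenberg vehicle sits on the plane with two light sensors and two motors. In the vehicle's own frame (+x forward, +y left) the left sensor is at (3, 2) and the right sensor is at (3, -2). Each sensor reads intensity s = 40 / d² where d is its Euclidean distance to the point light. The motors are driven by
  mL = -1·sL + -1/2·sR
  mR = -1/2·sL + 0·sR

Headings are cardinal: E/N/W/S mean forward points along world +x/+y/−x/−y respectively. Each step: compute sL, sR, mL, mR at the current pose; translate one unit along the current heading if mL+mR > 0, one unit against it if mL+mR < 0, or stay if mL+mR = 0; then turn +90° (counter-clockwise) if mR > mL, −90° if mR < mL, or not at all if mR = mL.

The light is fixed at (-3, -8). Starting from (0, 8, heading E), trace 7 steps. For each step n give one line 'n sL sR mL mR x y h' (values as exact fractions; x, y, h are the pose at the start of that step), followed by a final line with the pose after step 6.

n=0: pose=(0,8,E); sL=1/9, sR=5/29; mL=-103/522, mR=-1/18; mL+mR=-22/87 → advance -1; mR−mL=37/261 → turn +1·90°
n=1: pose=(-1,8,N); sL=40/361, sR=40/377; mL=-22300/136097, mR=-20/361; mL+mR=-29840/136097 → advance -1; mR−mL=14760/136097 → turn +1·90°
n=2: pose=(-1,7,W); sL=4/17, sR=4/29; mL=-150/493, mR=-2/17; mL+mR=-208/493 → advance -1; mR−mL=92/493 → turn +1·90°
n=3: pose=(0,7,S); sL=40/169, sR=8/29; mL=-1836/4901, mR=-20/169; mL+mR=-2416/4901 → advance -1; mR−mL=1256/4901 → turn +1·90°
n=4: pose=(0,8,E); sL=1/9, sR=5/29; mL=-103/522, mR=-1/18; mL+mR=-22/87 → advance -1; mR−mL=37/261 → turn +1·90°
n=5: pose=(-1,8,N); sL=40/361, sR=40/377; mL=-22300/136097, mR=-20/361; mL+mR=-29840/136097 → advance -1; mR−mL=14760/136097 → turn +1·90°
n=6: pose=(-1,7,W); sL=4/17, sR=4/29; mL=-150/493, mR=-2/17; mL+mR=-208/493 → advance -1; mR−mL=92/493 → turn +1·90°

0 1/9 5/29 -103/522 -1/18 0 8 E
1 40/361 40/377 -22300/136097 -20/361 -1 8 N
2 4/17 4/29 -150/493 -2/17 -1 7 W
3 40/169 8/29 -1836/4901 -20/169 0 7 S
4 1/9 5/29 -103/522 -1/18 0 8 E
5 40/361 40/377 -22300/136097 -20/361 -1 8 N
6 4/17 4/29 -150/493 -2/17 -1 7 W
final 0 7 S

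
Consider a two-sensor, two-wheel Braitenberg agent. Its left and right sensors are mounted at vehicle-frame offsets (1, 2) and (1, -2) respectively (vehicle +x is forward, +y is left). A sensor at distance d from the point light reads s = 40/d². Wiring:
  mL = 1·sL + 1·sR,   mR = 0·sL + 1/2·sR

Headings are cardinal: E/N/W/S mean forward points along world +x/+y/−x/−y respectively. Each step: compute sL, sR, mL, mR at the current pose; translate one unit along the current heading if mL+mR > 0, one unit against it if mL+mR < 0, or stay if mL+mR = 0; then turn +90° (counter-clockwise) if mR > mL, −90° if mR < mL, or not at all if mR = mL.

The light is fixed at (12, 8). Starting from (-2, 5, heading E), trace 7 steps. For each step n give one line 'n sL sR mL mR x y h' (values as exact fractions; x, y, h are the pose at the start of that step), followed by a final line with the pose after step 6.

n=0: pose=(-2,5,E); sL=4/17, sR=20/97; mL=728/1649, mR=10/97; mL+mR=898/1649 → advance +1; mR−mL=-558/1649 → turn -1·90°
n=1: pose=(-1,5,S); sL=40/137, sR=40/241; mL=15120/33017, mR=20/241; mL+mR=17860/33017 → advance +1; mR−mL=-12380/33017 → turn -1·90°
n=2: pose=(-1,4,W); sL=5/29, sR=1/5; mL=54/145, mR=1/10; mL+mR=137/290 → advance +1; mR−mL=-79/290 → turn -1·90°
n=3: pose=(-2,4,N); sL=8/53, sR=40/153; mL=3344/8109, mR=20/153; mL+mR=1468/2703 → advance +1; mR−mL=-2284/8109 → turn -1·90°
n=4: pose=(-2,5,E); sL=4/17, sR=20/97; mL=728/1649, mR=10/97; mL+mR=898/1649 → advance +1; mR−mL=-558/1649 → turn -1·90°
n=5: pose=(-1,5,S); sL=40/137, sR=40/241; mL=15120/33017, mR=20/241; mL+mR=17860/33017 → advance +1; mR−mL=-12380/33017 → turn -1·90°
n=6: pose=(-1,4,W); sL=5/29, sR=1/5; mL=54/145, mR=1/10; mL+mR=137/290 → advance +1; mR−mL=-79/290 → turn -1·90°

0 4/17 20/97 728/1649 10/97 -2 5 E
1 40/137 40/241 15120/33017 20/241 -1 5 S
2 5/29 1/5 54/145 1/10 -1 4 W
3 8/53 40/153 3344/8109 20/153 -2 4 N
4 4/17 20/97 728/1649 10/97 -2 5 E
5 40/137 40/241 15120/33017 20/241 -1 5 S
6 5/29 1/5 54/145 1/10 -1 4 W
final -2 4 N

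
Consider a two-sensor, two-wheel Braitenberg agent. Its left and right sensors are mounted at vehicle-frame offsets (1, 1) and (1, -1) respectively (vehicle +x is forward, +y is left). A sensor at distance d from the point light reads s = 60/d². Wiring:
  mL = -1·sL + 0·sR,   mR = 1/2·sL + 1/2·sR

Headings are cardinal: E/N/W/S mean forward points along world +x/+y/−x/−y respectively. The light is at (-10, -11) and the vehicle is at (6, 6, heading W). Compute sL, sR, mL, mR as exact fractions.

left sensor world pos  = (5, 5); dL² = 481
right sensor world pos = (5, 7); dR² = 549
sL = 60/481 = 60/481
sR = 60/549 = 20/183
mL = -1·sL + 0·sR = -60/481
mR = 1/2·sL + 1/2·sR = 10300/88023

60/481 20/183 -60/481 10300/88023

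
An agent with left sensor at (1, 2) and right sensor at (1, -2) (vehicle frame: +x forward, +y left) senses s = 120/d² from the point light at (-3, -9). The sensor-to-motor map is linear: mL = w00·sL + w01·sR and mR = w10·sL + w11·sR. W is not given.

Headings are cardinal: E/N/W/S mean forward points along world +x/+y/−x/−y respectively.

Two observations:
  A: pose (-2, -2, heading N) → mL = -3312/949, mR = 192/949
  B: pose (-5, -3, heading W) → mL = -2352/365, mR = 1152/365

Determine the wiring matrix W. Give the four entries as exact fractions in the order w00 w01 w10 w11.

obs A: pose=(-2,-2,N) → sL=24/13, sR=120/73, mL=-3312/949, mR=192/949
obs B: pose=(-5,-3,W) → sL=24/5, sR=120/73, mL=-2352/365, mR=1152/365
sensor matrix S = [[24/13, 120/73], [24/5, 120/73]]; det S = -4608/949
solve [mL_A; mL_B] = S·[w00; w01] and [mR_A; mR_B] = S·[w10; w11]:
  w00 = -1, w01 = -1, w10 = 1, w11 = -1

-1 -1 1 -1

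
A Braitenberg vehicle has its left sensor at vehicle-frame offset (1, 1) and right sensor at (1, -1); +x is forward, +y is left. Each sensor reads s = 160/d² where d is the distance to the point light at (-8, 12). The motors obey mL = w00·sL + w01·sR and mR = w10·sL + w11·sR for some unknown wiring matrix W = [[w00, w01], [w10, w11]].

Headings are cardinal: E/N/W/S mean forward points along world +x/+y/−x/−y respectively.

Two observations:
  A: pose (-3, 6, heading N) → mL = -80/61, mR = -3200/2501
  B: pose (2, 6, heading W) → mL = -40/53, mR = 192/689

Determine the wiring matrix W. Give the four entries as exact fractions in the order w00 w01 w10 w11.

obs A: pose=(-3,6,N) → sL=160/41, sR=160/61, mL=-80/61, mR=-3200/2501
obs B: pose=(2,6,W) → sL=16/13, sR=80/53, mL=-40/53, mR=192/689
sensor matrix S = [[160/41, 160/61], [16/13, 80/53]]; det S = 4587520/1723189
solve [mL_A; mL_B] = S·[w00; w01] and [mR_A; mR_B] = S·[w10; w11]:
  w00 = 0, w01 = -1/2, w10 = -1, w11 = 1

0 -1/2 -1 1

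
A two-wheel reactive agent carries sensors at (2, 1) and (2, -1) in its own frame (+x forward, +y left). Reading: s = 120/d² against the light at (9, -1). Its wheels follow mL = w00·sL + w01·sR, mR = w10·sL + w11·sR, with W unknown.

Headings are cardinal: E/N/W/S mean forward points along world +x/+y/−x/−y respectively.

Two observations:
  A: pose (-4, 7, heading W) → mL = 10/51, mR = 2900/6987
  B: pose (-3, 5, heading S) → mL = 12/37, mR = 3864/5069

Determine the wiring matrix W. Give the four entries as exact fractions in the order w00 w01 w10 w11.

obs A: pose=(-4,7,W) → sL=60/137, sR=20/51, mL=10/51, mR=2900/6987
obs B: pose=(-3,5,S) → sL=120/137, sR=24/37, mL=12/37, mR=3864/5069
sensor matrix S = [[60/137, 20/51], [120/137, 24/37]]; det S = -5120/86173
solve [mL_A; mL_B] = S·[w00; w01] and [mR_A; mR_B] = S·[w10; w11]:
  w00 = 0, w01 = 1/2, w10 = 1/2, w11 = 1/2

0 1/2 1/2 1/2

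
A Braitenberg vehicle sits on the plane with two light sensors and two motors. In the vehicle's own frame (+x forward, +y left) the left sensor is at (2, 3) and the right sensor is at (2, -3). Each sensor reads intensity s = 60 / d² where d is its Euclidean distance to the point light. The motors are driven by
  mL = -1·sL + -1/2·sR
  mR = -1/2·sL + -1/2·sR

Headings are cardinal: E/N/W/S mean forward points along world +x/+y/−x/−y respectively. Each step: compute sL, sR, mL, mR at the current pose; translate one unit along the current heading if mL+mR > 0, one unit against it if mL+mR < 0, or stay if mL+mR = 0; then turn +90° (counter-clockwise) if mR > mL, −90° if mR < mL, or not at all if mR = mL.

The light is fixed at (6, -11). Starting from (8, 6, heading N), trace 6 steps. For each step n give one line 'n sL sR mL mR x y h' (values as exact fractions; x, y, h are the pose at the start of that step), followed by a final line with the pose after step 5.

0 30/181 30/193 -8505/34933 -5610/34933 8 6 N
1 60/169 60/361 -26730/61009 -15900/61009 8 5 W
2 15/58 15/49 -585/1421 -1605/5684 9 5 S
3 12/85 60/221 -18/65 -228/1105 9 6 E
4 30/181 30/193 -8505/34933 -5610/34933 8 6 N
5 60/169 60/361 -26730/61009 -15900/61009 8 5 W
final 9 5 S

n=0: pose=(8,6,N); sL=30/181, sR=30/193; mL=-8505/34933, mR=-5610/34933; mL+mR=-14115/34933 → advance -1; mR−mL=15/181 → turn +1·90°
n=1: pose=(8,5,W); sL=60/169, sR=60/361; mL=-26730/61009, mR=-15900/61009; mL+mR=-42630/61009 → advance -1; mR−mL=30/169 → turn +1·90°
n=2: pose=(9,5,S); sL=15/58, sR=15/49; mL=-585/1421, mR=-1605/5684; mL+mR=-3945/5684 → advance -1; mR−mL=15/116 → turn +1·90°
n=3: pose=(9,6,E); sL=12/85, sR=60/221; mL=-18/65, mR=-228/1105; mL+mR=-534/1105 → advance -1; mR−mL=6/85 → turn +1·90°
n=4: pose=(8,6,N); sL=30/181, sR=30/193; mL=-8505/34933, mR=-5610/34933; mL+mR=-14115/34933 → advance -1; mR−mL=15/181 → turn +1·90°
n=5: pose=(8,5,W); sL=60/169, sR=60/361; mL=-26730/61009, mR=-15900/61009; mL+mR=-42630/61009 → advance -1; mR−mL=30/169 → turn +1·90°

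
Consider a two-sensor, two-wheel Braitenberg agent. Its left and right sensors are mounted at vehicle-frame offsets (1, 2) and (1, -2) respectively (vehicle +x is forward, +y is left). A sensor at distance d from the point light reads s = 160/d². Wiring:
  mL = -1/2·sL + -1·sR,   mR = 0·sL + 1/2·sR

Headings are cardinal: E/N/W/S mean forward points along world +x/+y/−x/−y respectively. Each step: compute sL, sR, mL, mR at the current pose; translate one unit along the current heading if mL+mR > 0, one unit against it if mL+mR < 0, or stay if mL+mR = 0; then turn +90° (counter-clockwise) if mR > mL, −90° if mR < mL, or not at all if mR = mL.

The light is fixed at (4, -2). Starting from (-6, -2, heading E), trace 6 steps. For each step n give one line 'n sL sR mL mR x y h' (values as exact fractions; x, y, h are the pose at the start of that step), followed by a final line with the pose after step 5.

0 32/17 32/17 -48/17 16/17 -6 -2 E
1 16/17 80/41 -1688/697 40/41 -7 -2 N
2 160/153 32/29 -7216/4437 16/29 -7 -3 W
3 40/17 40/37 -1420/629 20/37 -6 -3 S
4 32/17 32/17 -48/17 16/17 -6 -2 E
5 16/17 80/41 -1688/697 40/41 -7 -2 N
final -7 -3 W

n=0: pose=(-6,-2,E); sL=32/17, sR=32/17; mL=-48/17, mR=16/17; mL+mR=-32/17 → advance -1; mR−mL=64/17 → turn +1·90°
n=1: pose=(-7,-2,N); sL=16/17, sR=80/41; mL=-1688/697, mR=40/41; mL+mR=-1008/697 → advance -1; mR−mL=2368/697 → turn +1·90°
n=2: pose=(-7,-3,W); sL=160/153, sR=32/29; mL=-7216/4437, mR=16/29; mL+mR=-4768/4437 → advance -1; mR−mL=9664/4437 → turn +1·90°
n=3: pose=(-6,-3,S); sL=40/17, sR=40/37; mL=-1420/629, mR=20/37; mL+mR=-1080/629 → advance -1; mR−mL=1760/629 → turn +1·90°
n=4: pose=(-6,-2,E); sL=32/17, sR=32/17; mL=-48/17, mR=16/17; mL+mR=-32/17 → advance -1; mR−mL=64/17 → turn +1·90°
n=5: pose=(-7,-2,N); sL=16/17, sR=80/41; mL=-1688/697, mR=40/41; mL+mR=-1008/697 → advance -1; mR−mL=2368/697 → turn +1·90°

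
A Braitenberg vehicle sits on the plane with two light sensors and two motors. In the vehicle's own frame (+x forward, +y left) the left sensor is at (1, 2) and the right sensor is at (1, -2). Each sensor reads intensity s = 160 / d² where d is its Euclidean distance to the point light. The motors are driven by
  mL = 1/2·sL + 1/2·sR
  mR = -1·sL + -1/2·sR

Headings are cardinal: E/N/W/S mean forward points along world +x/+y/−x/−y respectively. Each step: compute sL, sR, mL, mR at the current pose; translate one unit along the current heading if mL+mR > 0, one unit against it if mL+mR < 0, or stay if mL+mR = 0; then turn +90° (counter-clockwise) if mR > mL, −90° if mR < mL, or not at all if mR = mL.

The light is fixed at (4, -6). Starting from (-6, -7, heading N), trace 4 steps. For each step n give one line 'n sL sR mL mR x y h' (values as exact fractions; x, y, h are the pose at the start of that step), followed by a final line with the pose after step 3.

0 10/9 5/2 65/36 -85/36 -6 -7 N
1 160/81 160/97 14240/7857 -22000/7857 -6 -8 E
2 16/9 80/89 1072/801 -1784/801 -7 -8 S
3 160/153 32/29 4768/4437 -7088/4437 -7 -7 W
final -6 -7 N

n=0: pose=(-6,-7,N); sL=10/9, sR=5/2; mL=65/36, mR=-85/36; mL+mR=-5/9 → advance -1; mR−mL=-25/6 → turn -1·90°
n=1: pose=(-6,-8,E); sL=160/81, sR=160/97; mL=14240/7857, mR=-22000/7857; mL+mR=-80/81 → advance -1; mR−mL=-12080/2619 → turn -1·90°
n=2: pose=(-7,-8,S); sL=16/9, sR=80/89; mL=1072/801, mR=-1784/801; mL+mR=-8/9 → advance -1; mR−mL=-952/267 → turn -1·90°
n=3: pose=(-7,-7,W); sL=160/153, sR=32/29; mL=4768/4437, mR=-7088/4437; mL+mR=-80/153 → advance -1; mR−mL=-3952/1479 → turn -1·90°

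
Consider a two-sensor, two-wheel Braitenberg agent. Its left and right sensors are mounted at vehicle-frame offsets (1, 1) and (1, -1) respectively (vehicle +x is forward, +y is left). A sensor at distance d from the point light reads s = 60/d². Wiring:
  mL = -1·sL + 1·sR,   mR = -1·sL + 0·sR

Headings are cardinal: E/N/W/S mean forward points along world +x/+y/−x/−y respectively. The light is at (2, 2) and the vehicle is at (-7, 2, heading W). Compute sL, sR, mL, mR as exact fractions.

left sensor world pos  = (-8, 1); dL² = 101
right sensor world pos = (-8, 3); dR² = 101
sL = 60/101 = 60/101
sR = 60/101 = 60/101
mL = -1·sL + 1·sR = 0
mR = -1·sL + 0·sR = -60/101

60/101 60/101 0 -60/101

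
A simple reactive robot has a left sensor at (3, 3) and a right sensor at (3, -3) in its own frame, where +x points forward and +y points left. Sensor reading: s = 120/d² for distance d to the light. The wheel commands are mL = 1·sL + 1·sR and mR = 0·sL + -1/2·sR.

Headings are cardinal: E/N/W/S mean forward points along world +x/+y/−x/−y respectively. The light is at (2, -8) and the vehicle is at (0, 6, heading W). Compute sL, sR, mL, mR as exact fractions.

left sensor world pos  = (-3, 3); dL² = 146
right sensor world pos = (-3, 9); dR² = 314
sL = 120/146 = 60/73
sR = 120/314 = 60/157
mL = 1·sL + 1·sR = 13800/11461
mR = 0·sL + -1/2·sR = -30/157

60/73 60/157 13800/11461 -30/157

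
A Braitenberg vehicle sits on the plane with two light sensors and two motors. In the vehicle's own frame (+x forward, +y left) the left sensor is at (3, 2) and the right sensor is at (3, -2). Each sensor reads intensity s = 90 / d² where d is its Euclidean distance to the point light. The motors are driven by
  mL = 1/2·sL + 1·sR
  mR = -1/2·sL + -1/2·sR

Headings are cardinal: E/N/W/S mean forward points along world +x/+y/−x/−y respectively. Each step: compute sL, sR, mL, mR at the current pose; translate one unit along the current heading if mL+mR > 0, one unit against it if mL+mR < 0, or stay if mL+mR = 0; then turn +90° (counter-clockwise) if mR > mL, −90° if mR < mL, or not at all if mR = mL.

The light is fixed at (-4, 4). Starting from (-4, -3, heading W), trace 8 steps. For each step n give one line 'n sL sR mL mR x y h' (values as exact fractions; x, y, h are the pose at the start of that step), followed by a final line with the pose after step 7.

0 1 45/17 107/34 -31/17 -4 -3 W
1 18/5 90/17 603/85 -378/85 -5 -3 N
2 9/2 45/34 243/68 -99/34 -5 -2 E
3 18/17 18/17 27/17 -18/17 -4 -2 S
4 1 45/17 107/34 -31/17 -4 -3 W
5 18/5 90/17 603/85 -378/85 -5 -3 N
6 9/2 45/34 243/68 -99/34 -5 -2 E
7 18/17 18/17 27/17 -18/17 -4 -2 S
final -4 -3 W

n=0: pose=(-4,-3,W); sL=1, sR=45/17; mL=107/34, mR=-31/17; mL+mR=45/34 → advance +1; mR−mL=-169/34 → turn -1·90°
n=1: pose=(-5,-3,N); sL=18/5, sR=90/17; mL=603/85, mR=-378/85; mL+mR=45/17 → advance +1; mR−mL=-981/85 → turn -1·90°
n=2: pose=(-5,-2,E); sL=9/2, sR=45/34; mL=243/68, mR=-99/34; mL+mR=45/68 → advance +1; mR−mL=-441/68 → turn -1·90°
n=3: pose=(-4,-2,S); sL=18/17, sR=18/17; mL=27/17, mR=-18/17; mL+mR=9/17 → advance +1; mR−mL=-45/17 → turn -1·90°
n=4: pose=(-4,-3,W); sL=1, sR=45/17; mL=107/34, mR=-31/17; mL+mR=45/34 → advance +1; mR−mL=-169/34 → turn -1·90°
n=5: pose=(-5,-3,N); sL=18/5, sR=90/17; mL=603/85, mR=-378/85; mL+mR=45/17 → advance +1; mR−mL=-981/85 → turn -1·90°
n=6: pose=(-5,-2,E); sL=9/2, sR=45/34; mL=243/68, mR=-99/34; mL+mR=45/68 → advance +1; mR−mL=-441/68 → turn -1·90°
n=7: pose=(-4,-2,S); sL=18/17, sR=18/17; mL=27/17, mR=-18/17; mL+mR=9/17 → advance +1; mR−mL=-45/17 → turn -1·90°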